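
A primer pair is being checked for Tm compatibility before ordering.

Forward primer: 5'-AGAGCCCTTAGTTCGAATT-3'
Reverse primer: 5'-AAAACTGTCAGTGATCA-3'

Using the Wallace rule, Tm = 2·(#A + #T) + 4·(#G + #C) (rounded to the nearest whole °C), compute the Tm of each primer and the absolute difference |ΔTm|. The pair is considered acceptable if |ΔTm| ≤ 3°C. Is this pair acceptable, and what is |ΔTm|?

Forward: A=5 T=6 G=4 C=4 → Tm = 2·11 + 4·8 = 54°C.
Reverse: A=7 T=4 G=3 C=3 → Tm = 2·11 + 4·6 = 46°C.
|ΔTm| = |54 − 46| = 8°C, > 3°C.

|ΔTm| = 8°C; the pair is not acceptable.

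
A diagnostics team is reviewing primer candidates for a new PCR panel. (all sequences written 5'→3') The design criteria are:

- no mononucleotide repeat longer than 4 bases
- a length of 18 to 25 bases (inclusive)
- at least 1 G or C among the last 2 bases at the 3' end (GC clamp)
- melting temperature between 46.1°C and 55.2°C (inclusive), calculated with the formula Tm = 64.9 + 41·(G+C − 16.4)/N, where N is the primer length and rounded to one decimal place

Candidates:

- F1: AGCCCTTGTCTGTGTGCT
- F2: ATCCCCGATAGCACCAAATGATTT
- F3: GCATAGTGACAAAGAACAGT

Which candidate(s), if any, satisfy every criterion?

F1 (18 nt, A=1 T=7 G=5 C=5): longest run = 3 ✓; length 18 ✓; 3' end CT has 1 G/C ✓; Tm = 64.9 + 41·(10 − 16.4)/18 = 50.3°C ✓ — passes.
F2 (24 nt, A=8 T=6 G=3 C=7): longest run = 4 ✓; length 24 ✓; 3' end TT has 0 G/C, need ≥1 ✗; Tm = 64.9 + 41·(10 − 16.4)/24 = 54.0°C ✓ — fails.
F3 (20 nt, A=9 T=3 G=5 C=3): longest run = 3 ✓; length 20 ✓; 3' end GT has 1 G/C ✓; Tm = 64.9 + 41·(8 − 16.4)/20 = 47.7°C ✓ — passes.

F1 and F3.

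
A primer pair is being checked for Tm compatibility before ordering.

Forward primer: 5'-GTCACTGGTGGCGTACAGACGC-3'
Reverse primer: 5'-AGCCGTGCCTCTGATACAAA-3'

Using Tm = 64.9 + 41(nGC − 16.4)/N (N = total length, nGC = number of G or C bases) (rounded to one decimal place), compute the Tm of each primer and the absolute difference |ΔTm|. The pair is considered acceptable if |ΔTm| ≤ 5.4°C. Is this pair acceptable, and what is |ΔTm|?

|ΔTm| = 8.6°C; the pair is not acceptable.

Forward: G+C = 14, N = 22 → Tm = 64.9 + 41·(14 − 16.4)/22 = 60.4°C.
Reverse: G+C = 10, N = 20 → Tm = 64.9 + 41·(10 − 16.4)/20 = 51.8°C.
|ΔTm| = |60.4 − 51.8| = 8.6°C, > 5.4°C.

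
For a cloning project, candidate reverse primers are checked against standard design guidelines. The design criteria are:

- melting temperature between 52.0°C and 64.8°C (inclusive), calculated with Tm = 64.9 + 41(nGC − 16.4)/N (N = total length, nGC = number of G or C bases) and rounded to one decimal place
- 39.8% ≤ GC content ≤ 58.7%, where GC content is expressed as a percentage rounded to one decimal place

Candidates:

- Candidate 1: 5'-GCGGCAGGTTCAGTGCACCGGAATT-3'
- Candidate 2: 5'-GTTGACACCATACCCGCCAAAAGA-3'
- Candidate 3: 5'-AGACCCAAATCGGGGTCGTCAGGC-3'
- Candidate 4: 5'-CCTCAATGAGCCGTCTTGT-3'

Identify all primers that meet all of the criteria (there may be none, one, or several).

Candidate 1 (25 nt, A=5 T=5 G=9 C=6): Tm = 64.9 + 41·(15 − 16.4)/25 = 62.6°C ✓; GC 15/25 = 60.0%, outside 39.8–58.7% ✗ — fails.
Candidate 2 (24 nt, A=9 T=3 G=4 C=8): Tm = 64.9 + 41·(12 − 16.4)/24 = 57.4°C ✓; GC 12/24 = 50.0% ✓ — passes.
Candidate 3 (24 nt, A=6 T=3 G=8 C=7): Tm = 64.9 + 41·(15 − 16.4)/24 = 62.5°C ✓; GC 15/24 = 62.5%, outside 39.8–58.7% ✗ — fails.
Candidate 4 (19 nt, A=3 T=6 G=4 C=6): Tm = 64.9 + 41·(10 − 16.4)/19 = 51.1°C, outside 52.0–64.8°C ✗; GC 10/19 = 52.6% ✓ — fails.

Candidate 2 only.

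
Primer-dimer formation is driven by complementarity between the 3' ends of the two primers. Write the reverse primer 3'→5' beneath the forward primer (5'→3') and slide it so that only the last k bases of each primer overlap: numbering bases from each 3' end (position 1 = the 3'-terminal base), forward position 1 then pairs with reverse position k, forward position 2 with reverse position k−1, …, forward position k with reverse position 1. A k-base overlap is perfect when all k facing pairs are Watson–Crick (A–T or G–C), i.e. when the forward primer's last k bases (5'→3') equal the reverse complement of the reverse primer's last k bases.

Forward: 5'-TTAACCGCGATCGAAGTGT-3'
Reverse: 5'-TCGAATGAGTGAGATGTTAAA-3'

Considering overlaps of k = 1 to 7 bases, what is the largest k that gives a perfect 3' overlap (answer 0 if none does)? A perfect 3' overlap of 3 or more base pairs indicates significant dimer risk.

Longest perfect overlap: 1 complementary base pair; below the dimer-risk threshold (threshold 3).

Last 7 bases (5'→3') — forward …GAAGTGT, reverse …TGTTAAA.
Reverse complement of the reverse primer's last 7 bases: TTTAACA; its first k bases are the reverse complement of the reverse primer's last k bases, so a perfect k-base overlap needs the forward primer's last k bases to equal them.
Comparing (forward last k vs required): k=1: T vs T ✓; k=2: GT vs TT ✗; k=3: TGT vs TTT ✗; k=4: GTGT vs TTTA ✗; k=5: AGTGT vs TTTAA ✗; k=6: AAGTGT vs TTTAAC ✗; k=7: GAAGTGT vs TTTAACA ✗.
Only k = 1 is perfect, so the longest perfect 3' overlap is 1.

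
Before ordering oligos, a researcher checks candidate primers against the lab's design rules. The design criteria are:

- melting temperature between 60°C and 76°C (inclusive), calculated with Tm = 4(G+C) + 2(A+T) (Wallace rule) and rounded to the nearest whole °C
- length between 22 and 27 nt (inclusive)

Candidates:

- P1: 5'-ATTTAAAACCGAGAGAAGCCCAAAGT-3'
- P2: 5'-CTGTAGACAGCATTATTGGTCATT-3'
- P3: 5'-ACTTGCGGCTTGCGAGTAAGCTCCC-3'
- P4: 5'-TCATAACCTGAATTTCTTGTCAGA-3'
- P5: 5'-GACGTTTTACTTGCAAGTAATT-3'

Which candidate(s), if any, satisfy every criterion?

P1, P2 and P4.

P1 (26 nt, A=12 T=4 G=5 C=5): Tm = 2·16 + 4·10 = 72°C ✓; length 26 ✓ — passes.
P2 (24 nt, A=6 T=9 G=5 C=4): Tm = 2·15 + 4·9 = 66°C ✓; length 24 ✓ — passes.
P3 (25 nt, A=4 T=6 G=7 C=8): Tm = 2·10 + 4·15 = 80°C, outside 60–76°C ✗; length 25 ✓ — fails.
P4 (24 nt, A=7 T=9 G=3 C=5): Tm = 2·16 + 4·8 = 64°C ✓; length 24 ✓ — passes.
P5 (22 nt, A=6 T=9 G=4 C=3): Tm = 2·15 + 4·7 = 58°C, outside 60–76°C ✗; length 22 ✓ — fails.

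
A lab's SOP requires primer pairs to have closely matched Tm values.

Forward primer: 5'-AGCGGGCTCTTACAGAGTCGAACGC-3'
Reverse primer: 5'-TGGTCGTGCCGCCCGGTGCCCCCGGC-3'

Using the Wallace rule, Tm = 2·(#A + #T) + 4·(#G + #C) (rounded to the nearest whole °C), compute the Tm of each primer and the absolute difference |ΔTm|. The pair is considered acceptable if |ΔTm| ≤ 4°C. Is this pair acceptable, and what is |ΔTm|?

Forward: A=6 T=4 G=8 C=7 → Tm = 2·10 + 4·15 = 80°C.
Reverse: A=0 T=4 G=10 C=12 → Tm = 2·4 + 4·22 = 96°C.
|ΔTm| = |80 − 96| = 16°C, > 4°C.

|ΔTm| = 16°C; the pair is not acceptable.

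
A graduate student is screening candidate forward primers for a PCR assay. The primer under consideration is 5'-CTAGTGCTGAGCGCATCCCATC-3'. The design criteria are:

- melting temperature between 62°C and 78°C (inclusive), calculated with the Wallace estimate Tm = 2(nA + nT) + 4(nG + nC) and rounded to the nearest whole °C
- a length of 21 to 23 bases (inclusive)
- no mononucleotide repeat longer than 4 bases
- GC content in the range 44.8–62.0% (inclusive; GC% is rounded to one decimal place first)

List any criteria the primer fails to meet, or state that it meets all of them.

Meets all criteria.

Base counts: A=4, T=5, G=5, C=8 (length 22).
Tm: Tm = 2·9 + 4·13 = 70°C ✓
length: length 22 ✓
homopolymer run: longest run = 3 ✓
GC content: GC 13/22 = 59.1% ✓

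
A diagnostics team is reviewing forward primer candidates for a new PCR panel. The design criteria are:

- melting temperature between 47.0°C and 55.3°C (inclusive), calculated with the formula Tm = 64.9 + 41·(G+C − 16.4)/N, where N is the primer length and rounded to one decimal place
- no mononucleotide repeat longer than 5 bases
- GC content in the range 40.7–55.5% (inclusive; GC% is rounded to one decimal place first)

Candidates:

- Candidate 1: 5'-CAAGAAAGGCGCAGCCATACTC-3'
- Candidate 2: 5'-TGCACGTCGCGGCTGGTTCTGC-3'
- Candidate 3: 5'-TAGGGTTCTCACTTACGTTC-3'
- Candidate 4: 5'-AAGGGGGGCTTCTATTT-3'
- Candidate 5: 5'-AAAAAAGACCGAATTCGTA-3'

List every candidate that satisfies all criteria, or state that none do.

Candidate 3 only.

Candidate 1 (22 nt, A=8 T=2 G=5 C=7): Tm = 64.9 + 41·(12 − 16.4)/22 = 56.7°C, outside 47.0–55.3°C ✗; longest run = 3 ✓; GC 12/22 = 54.5% ✓ — fails.
Candidate 2 (22 nt, A=1 T=6 G=8 C=7): Tm = 64.9 + 41·(15 − 16.4)/22 = 62.3°C, outside 47.0–55.3°C ✗; longest run = 2 ✓; GC 15/22 = 68.2%, outside 40.7–55.5% ✗ — fails.
Candidate 3 (20 nt, A=3 T=8 G=4 C=5): Tm = 64.9 + 41·(9 − 16.4)/20 = 49.7°C ✓; longest run = 3 ✓; GC 9/20 = 45.0% ✓ — passes.
Candidate 4 (17 nt, A=3 T=6 G=6 C=2): Tm = 64.9 + 41·(8 − 16.4)/17 = 44.6°C, outside 47.0–55.3°C ✗; longest run = 6, exceeds 5 ✗; GC 8/17 = 47.1% ✓ — fails.
Candidate 5 (19 nt, A=10 T=3 G=3 C=3): Tm = 64.9 + 41·(6 − 16.4)/19 = 42.5°C, outside 47.0–55.3°C ✗; longest run = 6, exceeds 5 ✗; GC 6/19 = 31.6%, outside 40.7–55.5% ✗ — fails.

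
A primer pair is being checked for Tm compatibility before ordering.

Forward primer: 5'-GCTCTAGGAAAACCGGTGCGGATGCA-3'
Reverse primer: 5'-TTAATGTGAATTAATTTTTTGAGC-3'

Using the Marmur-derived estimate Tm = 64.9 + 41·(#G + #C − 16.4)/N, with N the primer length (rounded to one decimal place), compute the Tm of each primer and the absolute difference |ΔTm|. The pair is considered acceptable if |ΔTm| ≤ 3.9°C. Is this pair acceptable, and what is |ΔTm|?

Forward: G+C = 15, N = 26 → Tm = 64.9 + 41·(15 − 16.4)/26 = 62.7°C.
Reverse: G+C = 5, N = 24 → Tm = 64.9 + 41·(5 − 16.4)/24 = 45.4°C.
|ΔTm| = |62.7 − 45.4| = 17.3°C, > 3.9°C.

|ΔTm| = 17.3°C; the pair is not acceptable.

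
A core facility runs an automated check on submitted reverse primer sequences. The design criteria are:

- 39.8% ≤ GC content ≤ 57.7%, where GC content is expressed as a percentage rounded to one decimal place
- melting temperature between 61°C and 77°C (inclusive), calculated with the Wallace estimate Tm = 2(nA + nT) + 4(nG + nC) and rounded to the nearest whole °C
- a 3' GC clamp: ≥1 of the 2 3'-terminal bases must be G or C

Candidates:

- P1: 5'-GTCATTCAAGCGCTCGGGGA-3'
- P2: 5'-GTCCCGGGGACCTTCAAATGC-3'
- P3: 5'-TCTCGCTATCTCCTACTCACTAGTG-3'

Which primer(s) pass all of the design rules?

P3 only.

P1 (20 nt, A=4 T=4 G=7 C=5): GC 12/20 = 60.0%, outside 39.8–57.7% ✗; Tm = 2·8 + 4·12 = 64°C ✓; 3' end GA has 1 G/C ✓ — fails.
P2 (21 nt, A=4 T=4 G=6 C=7): GC 13/21 = 61.9%, outside 39.8–57.7% ✗; Tm = 2·8 + 4·13 = 68°C ✓; 3' end GC has 2 G/C ✓ — fails.
P3 (25 nt, A=4 T=9 G=3 C=9): GC 12/25 = 48.0% ✓; Tm = 2·13 + 4·12 = 74°C ✓; 3' end TG has 1 G/C ✓ — passes.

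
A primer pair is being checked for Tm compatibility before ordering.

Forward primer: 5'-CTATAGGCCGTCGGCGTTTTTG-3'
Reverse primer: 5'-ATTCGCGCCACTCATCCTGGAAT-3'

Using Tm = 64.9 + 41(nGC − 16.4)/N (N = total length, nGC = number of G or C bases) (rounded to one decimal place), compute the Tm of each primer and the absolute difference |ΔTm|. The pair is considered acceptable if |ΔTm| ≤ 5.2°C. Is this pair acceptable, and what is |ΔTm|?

Forward: G+C = 12, N = 22 → Tm = 64.9 + 41·(12 − 16.4)/22 = 56.7°C.
Reverse: G+C = 12, N = 23 → Tm = 64.9 + 41·(12 − 16.4)/23 = 57.1°C.
|ΔTm| = |56.7 − 57.1| = 0.4°C, ≤ 5.2°C.

|ΔTm| = 0.4°C; the pair is acceptable.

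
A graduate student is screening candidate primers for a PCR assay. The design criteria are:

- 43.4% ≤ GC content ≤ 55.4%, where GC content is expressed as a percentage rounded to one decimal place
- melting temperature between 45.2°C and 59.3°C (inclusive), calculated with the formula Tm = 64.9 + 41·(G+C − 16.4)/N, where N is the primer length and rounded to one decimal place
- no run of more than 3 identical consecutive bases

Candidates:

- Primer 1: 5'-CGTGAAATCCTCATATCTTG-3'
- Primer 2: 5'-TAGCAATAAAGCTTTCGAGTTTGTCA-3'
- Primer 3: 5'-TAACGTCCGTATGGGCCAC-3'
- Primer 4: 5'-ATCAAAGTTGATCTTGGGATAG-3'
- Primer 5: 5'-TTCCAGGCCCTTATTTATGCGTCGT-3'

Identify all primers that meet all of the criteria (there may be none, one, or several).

Primer 1 (20 nt, A=5 T=7 G=3 C=5): GC 8/20 = 40.0%, outside 43.4–55.4% ✗; Tm = 64.9 + 41·(8 − 16.4)/20 = 47.7°C ✓; longest run = 3 ✓ — fails.
Primer 2 (26 nt, A=8 T=9 G=5 C=4): GC 9/26 = 34.6%, outside 43.4–55.4% ✗; Tm = 64.9 + 41·(9 − 16.4)/26 = 53.2°C ✓; longest run = 3 ✓ — fails.
Primer 3 (19 nt, A=4 T=4 G=5 C=6): GC 11/19 = 57.9%, outside 43.4–55.4% ✗; Tm = 64.9 + 41·(11 − 16.4)/19 = 53.2°C ✓; longest run = 3 ✓ — fails.
Primer 4 (22 nt, A=7 T=7 G=6 C=2): GC 8/22 = 36.4%, outside 43.4–55.4% ✗; Tm = 64.9 + 41·(8 − 16.4)/22 = 49.2°C ✓; longest run = 3 ✓ — fails.
Primer 5 (25 nt, A=3 T=10 G=5 C=7): GC 12/25 = 48.0% ✓; Tm = 64.9 + 41·(12 − 16.4)/25 = 57.7°C ✓; longest run = 3 ✓ — passes.

Primer 5 only.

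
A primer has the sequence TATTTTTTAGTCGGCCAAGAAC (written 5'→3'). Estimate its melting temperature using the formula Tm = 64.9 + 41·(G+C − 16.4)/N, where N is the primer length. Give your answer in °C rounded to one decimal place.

49.2°C

Base counts: A=6, T=8, G=4, C=4; G+C = 8, N = 22.
Tm = 64.9 + 41·(8 − 16.4)/22 = 64.9 + -344.40/22 = 49.2°C.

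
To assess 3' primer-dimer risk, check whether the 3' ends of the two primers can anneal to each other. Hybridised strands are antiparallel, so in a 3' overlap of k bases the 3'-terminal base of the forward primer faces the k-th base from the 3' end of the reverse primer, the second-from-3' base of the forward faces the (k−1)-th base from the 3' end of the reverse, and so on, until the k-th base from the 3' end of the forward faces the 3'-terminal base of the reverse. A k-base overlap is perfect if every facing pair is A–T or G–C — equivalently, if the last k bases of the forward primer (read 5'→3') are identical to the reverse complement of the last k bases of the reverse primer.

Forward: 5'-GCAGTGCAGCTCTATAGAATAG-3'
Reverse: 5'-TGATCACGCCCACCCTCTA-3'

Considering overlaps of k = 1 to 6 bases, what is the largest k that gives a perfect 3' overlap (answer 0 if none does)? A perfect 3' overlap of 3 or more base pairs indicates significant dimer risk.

Last 6 bases (5'→3') — forward …GAATAG, reverse …CCTCTA.
Reverse complement of the reverse primer's last 6 bases: TAGAGG; its first k bases are the reverse complement of the reverse primer's last k bases, so a perfect k-base overlap needs the forward primer's last k bases to equal them.
Comparing (forward last k vs required): k=1: G vs T ✗; k=2: AG vs TA ✗; k=3: TAG vs TAG ✓; k=4: ATAG vs TAGA ✗; k=5: AATAG vs TAGAG ✗; k=6: GAATAG vs TAGAGG ✗.
Only k = 3 is perfect, so the longest perfect 3' overlap is 3.

Longest perfect overlap: 3 complementary base pairs; significant dimer risk (threshold 3).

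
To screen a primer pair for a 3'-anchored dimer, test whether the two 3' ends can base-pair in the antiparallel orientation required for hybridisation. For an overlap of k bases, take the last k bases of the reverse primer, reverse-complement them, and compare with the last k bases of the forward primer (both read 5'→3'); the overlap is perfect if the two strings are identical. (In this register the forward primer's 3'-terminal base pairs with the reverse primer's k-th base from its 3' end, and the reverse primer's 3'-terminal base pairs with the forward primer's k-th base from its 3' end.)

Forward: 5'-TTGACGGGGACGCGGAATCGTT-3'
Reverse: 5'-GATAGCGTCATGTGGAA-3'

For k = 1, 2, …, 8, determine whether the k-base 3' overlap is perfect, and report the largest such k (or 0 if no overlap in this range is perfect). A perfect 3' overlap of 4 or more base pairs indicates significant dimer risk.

Last 8 bases (5'→3') — forward …GAATCGTT, reverse …ATGTGGAA.
Reverse complement of the reverse primer's last 8 bases: TTCCACAT; its first k bases are the reverse complement of the reverse primer's last k bases, so a perfect k-base overlap needs the forward primer's last k bases to equal them.
Comparing (forward last k vs required): k=1: T vs T ✓; k=2: TT vs TT ✓; k=3: GTT vs TTC ✗; k=4: CGTT vs TTCC ✗; k=5: TCGTT vs TTCCA ✗; k=6: ATCGTT vs TTCCAC ✗; k=7: AATCGTT vs TTCCACA ✗; k=8: GAATCGTT vs TTCCACAT ✗.
Perfect overlaps at k = 1, 2; the largest is 2.

Longest perfect overlap: 2 complementary base pairs; below the dimer-risk threshold (threshold 4).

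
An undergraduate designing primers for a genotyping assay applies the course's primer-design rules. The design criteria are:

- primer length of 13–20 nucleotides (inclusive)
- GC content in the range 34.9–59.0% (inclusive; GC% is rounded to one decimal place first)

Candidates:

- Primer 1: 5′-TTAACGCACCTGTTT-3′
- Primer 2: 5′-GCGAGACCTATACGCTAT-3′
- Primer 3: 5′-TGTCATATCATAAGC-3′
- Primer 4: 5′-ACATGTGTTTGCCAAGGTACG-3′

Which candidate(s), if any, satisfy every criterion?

Primer 1 and Primer 2.

Primer 1 (15 nt, A=3 T=6 G=2 C=4): length 15 ✓; GC 6/15 = 40.0% ✓ — passes.
Primer 2 (18 nt, A=5 T=4 G=4 C=5): length 18 ✓; GC 9/18 = 50.0% ✓ — passes.
Primer 3 (15 nt, A=5 T=5 G=2 C=3): length 15 ✓; GC 5/15 = 33.3%, outside 34.9–59.0% ✗ — fails.
Primer 4 (21 nt, A=5 T=6 G=6 C=4): length 21, outside 13–20 ✗; GC 10/21 = 47.6% ✓ — fails.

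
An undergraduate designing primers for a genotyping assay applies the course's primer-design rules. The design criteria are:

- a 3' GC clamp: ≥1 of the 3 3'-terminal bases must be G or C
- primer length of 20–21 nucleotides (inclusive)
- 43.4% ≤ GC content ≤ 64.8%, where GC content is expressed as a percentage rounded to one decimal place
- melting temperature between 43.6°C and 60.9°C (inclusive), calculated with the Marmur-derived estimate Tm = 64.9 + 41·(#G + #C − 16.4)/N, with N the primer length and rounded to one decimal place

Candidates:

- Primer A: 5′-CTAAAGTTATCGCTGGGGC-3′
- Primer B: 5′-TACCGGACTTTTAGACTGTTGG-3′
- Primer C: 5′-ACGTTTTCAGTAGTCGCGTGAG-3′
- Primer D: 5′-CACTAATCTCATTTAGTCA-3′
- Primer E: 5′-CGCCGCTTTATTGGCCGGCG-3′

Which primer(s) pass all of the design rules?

Primer A (19 nt, A=4 T=5 G=6 C=4): 3' end GGC has 3 G/C ✓; length 19, outside 20–21 ✗; GC 10/19 = 52.6% ✓; Tm = 64.9 + 41·(10 − 16.4)/19 = 51.1°C ✓ — fails.
Primer B (22 nt, A=4 T=8 G=6 C=4): 3' end TGG has 2 G/C ✓; length 22, outside 20–21 ✗; GC 10/22 = 45.5% ✓; Tm = 64.9 + 41·(10 − 16.4)/22 = 53.0°C ✓ — fails.
Primer C (22 nt, A=4 T=7 G=7 C=4): 3' end GAG has 2 G/C ✓; length 22, outside 20–21 ✗; GC 11/22 = 50.0% ✓; Tm = 64.9 + 41·(11 − 16.4)/22 = 54.8°C ✓ — fails.
Primer D (19 nt, A=6 T=7 G=1 C=5): 3' end TCA has 1 G/C ✓; length 19, outside 20–21 ✗; GC 6/19 = 31.6%, outside 43.4–64.8% ✗; Tm = 64.9 + 41·(6 − 16.4)/19 = 42.5°C, outside 43.6–60.9°C ✗ — fails.
Primer E (20 nt, A=1 T=5 G=7 C=7): 3' end GCG has 3 G/C ✓; length 20 ✓; GC 14/20 = 70.0%, outside 43.4–64.8% ✗; Tm = 64.9 + 41·(14 − 16.4)/20 = 60.0°C ✓ — fails.

None of the candidates satisfy all criteria.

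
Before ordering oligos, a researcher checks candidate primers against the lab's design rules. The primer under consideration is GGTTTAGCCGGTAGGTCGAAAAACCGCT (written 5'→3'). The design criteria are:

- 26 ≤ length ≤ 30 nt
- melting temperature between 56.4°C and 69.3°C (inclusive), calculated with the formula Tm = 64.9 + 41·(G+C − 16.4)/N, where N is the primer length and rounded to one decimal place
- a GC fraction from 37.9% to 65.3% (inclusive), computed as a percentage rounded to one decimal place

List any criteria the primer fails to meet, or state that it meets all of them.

Meets all criteria.

Base counts: A=7, T=6, G=9, C=6 (length 28).
length: length 28 ✓
Tm: Tm = 64.9 + 41·(15 − 16.4)/28 = 62.9°C ✓
GC content: GC 15/28 = 53.6% ✓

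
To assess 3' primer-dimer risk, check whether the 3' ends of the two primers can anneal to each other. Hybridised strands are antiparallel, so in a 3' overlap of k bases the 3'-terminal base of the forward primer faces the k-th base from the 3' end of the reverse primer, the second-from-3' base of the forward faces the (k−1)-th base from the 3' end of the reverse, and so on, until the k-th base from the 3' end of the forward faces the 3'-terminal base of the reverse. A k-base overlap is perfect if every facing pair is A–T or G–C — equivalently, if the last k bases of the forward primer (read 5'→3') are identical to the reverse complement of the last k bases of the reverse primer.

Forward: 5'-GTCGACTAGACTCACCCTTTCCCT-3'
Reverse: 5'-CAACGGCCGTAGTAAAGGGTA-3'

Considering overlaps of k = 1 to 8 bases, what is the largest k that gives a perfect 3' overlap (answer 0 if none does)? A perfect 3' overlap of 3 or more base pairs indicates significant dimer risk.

Last 8 bases (5'→3') — forward …CTTTCCCT, reverse …AAAGGGTA.
Reverse complement of the reverse primer's last 8 bases: TACCCTTT; its first k bases are the reverse complement of the reverse primer's last k bases, so a perfect k-base overlap needs the forward primer's last k bases to equal them.
Comparing (forward last k vs required): k=1: T vs T ✓; k=2: CT vs TA ✗; k=3: CCT vs TAC ✗; k=4: CCCT vs TACC ✗; k=5: TCCCT vs TACCC ✗; k=6: TTCCCT vs TACCCT ✗; k=7: TTTCCCT vs TACCCTT ✗; k=8: CTTTCCCT vs TACCCTTT ✗.
Only k = 1 is perfect, so the longest perfect 3' overlap is 1.

Longest perfect overlap: 1 complementary base pair; below the dimer-risk threshold (threshold 3).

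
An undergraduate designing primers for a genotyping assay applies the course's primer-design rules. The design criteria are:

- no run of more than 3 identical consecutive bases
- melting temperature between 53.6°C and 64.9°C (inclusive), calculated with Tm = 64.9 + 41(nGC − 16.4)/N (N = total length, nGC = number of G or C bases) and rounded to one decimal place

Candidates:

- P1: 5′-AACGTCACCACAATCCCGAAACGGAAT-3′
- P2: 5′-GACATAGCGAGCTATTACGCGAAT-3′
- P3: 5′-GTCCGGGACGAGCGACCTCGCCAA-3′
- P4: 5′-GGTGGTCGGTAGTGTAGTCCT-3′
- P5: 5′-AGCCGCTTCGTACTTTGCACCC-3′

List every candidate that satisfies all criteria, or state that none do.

P1 (27 nt, A=11 T=3 G=4 C=9): longest run = 3 ✓; Tm = 64.9 + 41·(13 − 16.4)/27 = 59.7°C ✓ — passes.
P2 (24 nt, A=8 T=5 G=6 C=5): longest run = 2 ✓; Tm = 64.9 + 41·(11 − 16.4)/24 = 55.7°C ✓ — passes.
P3 (24 nt, A=5 T=2 G=8 C=9): longest run = 3 ✓; Tm = 64.9 + 41·(17 − 16.4)/24 = 65.9°C, outside 53.6–64.9°C ✗ — fails.
P4 (21 nt, A=2 T=7 G=9 C=3): longest run = 2 ✓; Tm = 64.9 + 41·(12 − 16.4)/21 = 56.3°C ✓ — passes.
P5 (22 nt, A=3 T=6 G=4 C=9): longest run = 3 ✓; Tm = 64.9 + 41·(13 − 16.4)/22 = 58.6°C ✓ — passes.

P1, P2, P4 and P5.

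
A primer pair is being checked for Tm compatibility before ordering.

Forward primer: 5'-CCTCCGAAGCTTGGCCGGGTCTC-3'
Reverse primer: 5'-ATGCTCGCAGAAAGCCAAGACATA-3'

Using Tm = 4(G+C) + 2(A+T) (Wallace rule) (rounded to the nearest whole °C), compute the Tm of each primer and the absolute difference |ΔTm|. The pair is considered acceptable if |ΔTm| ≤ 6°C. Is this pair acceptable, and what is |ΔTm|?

Forward: A=2 T=5 G=7 C=9 → Tm = 2·7 + 4·16 = 78°C.
Reverse: A=10 T=3 G=5 C=6 → Tm = 2·13 + 4·11 = 70°C.
|ΔTm| = |78 − 70| = 8°C, > 6°C.

|ΔTm| = 8°C; the pair is not acceptable.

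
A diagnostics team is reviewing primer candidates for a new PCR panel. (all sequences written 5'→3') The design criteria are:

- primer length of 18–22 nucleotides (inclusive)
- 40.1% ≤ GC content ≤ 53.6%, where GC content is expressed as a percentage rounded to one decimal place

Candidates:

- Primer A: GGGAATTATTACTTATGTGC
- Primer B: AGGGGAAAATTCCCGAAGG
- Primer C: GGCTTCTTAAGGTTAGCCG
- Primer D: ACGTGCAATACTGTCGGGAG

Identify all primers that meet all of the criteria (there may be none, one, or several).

Primer B and Primer C.

Primer A (20 nt, A=5 T=8 G=5 C=2): length 20 ✓; GC 7/20 = 35.0%, outside 40.1–53.6% ✗ — fails.
Primer B (19 nt, A=7 T=2 G=7 C=3): length 19 ✓; GC 10/19 = 52.6% ✓ — passes.
Primer C (19 nt, A=3 T=6 G=6 C=4): length 19 ✓; GC 10/19 = 52.6% ✓ — passes.
Primer D (20 nt, A=5 T=4 G=7 C=4): length 20 ✓; GC 11/20 = 55.0%, outside 40.1–53.6% ✗ — fails.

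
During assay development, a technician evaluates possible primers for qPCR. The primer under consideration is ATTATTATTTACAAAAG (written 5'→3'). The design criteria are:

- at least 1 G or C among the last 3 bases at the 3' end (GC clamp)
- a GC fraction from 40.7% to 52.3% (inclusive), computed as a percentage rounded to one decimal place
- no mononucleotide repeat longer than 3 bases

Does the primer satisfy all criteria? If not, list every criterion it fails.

Base counts: A=8, T=7, G=1, C=1 (length 17).
GC clamp: 3' end AAG has 1 G/C ✓
GC content: GC 2/17 = 11.8%, outside 40.7–52.3% ✗
homopolymer run: longest run = 4, exceeds 3 ✗

Fails: GC content, homopolymer run.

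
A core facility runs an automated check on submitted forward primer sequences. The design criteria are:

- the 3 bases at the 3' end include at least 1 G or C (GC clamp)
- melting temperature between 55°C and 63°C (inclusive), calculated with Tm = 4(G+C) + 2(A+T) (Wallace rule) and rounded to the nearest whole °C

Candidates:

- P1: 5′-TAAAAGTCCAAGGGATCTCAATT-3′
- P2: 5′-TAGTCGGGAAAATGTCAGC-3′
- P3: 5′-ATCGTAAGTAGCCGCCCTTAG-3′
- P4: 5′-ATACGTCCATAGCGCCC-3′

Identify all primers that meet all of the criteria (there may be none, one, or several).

P2 only.

P1 (23 nt, A=9 T=6 G=4 C=4): 3' end ATT has 0 G/C, need ≥1 ✗; Tm = 2·15 + 4·8 = 62°C ✓ — fails.
P2 (19 nt, A=6 T=4 G=6 C=3): 3' end AGC has 2 G/C ✓; Tm = 2·10 + 4·9 = 56°C ✓ — passes.
P3 (21 nt, A=5 T=5 G=5 C=6): 3' end TAG has 1 G/C ✓; Tm = 2·10 + 4·11 = 64°C, outside 55–63°C ✗ — fails.
P4 (17 nt, A=4 T=3 G=3 C=7): 3' end CCC has 3 G/C ✓; Tm = 2·7 + 4·10 = 54°C, outside 55–63°C ✗ — fails.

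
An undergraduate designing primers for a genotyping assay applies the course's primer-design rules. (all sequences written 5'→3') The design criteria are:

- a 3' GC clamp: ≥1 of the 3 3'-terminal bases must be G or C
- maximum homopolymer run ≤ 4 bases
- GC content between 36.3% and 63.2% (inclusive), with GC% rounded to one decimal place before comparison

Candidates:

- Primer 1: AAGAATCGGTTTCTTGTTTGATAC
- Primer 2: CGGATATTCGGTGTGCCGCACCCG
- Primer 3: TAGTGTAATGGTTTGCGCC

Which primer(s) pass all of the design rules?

Primer 3 only.

Primer 1 (24 nt, A=6 T=10 G=5 C=3): 3' end TAC has 1 G/C ✓; longest run = 3 ✓; GC 8/24 = 33.3%, outside 36.3–63.2% ✗ — fails.
Primer 2 (24 nt, A=3 T=5 G=8 C=8): 3' end CCG has 3 G/C ✓; longest run = 3 ✓; GC 16/24 = 66.7%, outside 36.3–63.2% ✗ — fails.
Primer 3 (19 nt, A=3 T=7 G=6 C=3): 3' end GCC has 3 G/C ✓; longest run = 3 ✓; GC 9/19 = 47.4% ✓ — passes.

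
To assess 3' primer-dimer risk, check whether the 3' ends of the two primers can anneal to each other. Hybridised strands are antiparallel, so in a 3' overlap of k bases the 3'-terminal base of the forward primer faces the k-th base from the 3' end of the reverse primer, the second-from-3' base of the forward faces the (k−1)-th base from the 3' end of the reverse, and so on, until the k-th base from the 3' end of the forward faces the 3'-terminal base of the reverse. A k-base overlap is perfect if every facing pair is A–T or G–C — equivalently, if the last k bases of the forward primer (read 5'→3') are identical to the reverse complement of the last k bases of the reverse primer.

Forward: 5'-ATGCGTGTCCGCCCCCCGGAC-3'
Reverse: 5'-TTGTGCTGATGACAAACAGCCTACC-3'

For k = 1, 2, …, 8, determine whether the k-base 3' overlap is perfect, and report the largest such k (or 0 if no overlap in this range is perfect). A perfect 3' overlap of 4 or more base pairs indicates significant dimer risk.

Longest perfect overlap: 0 complementary base pairs; below the dimer-risk threshold (threshold 4).

Last 8 bases (5'→3') — forward …CCCCGGAC, reverse …AGCCTACC.
Reverse complement of the reverse primer's last 8 bases: GGTAGGCT; its first k bases are the reverse complement of the reverse primer's last k bases, so a perfect k-base overlap needs the forward primer's last k bases to equal them.
Comparing (forward last k vs required): k=1: C vs G ✗; k=2: AC vs GG ✗; k=3: GAC vs GGT ✗; k=4: GGAC vs GGTA ✗; k=5: CGGAC vs GGTAG ✗; k=6: CCGGAC vs GGTAGG ✗; k=7: CCCGGAC vs GGTAGGC ✗; k=8: CCCCGGAC vs GGTAGGCT ✗.
No overlap length from 1 to 8 is perfect, so the longest perfect 3' overlap is 0.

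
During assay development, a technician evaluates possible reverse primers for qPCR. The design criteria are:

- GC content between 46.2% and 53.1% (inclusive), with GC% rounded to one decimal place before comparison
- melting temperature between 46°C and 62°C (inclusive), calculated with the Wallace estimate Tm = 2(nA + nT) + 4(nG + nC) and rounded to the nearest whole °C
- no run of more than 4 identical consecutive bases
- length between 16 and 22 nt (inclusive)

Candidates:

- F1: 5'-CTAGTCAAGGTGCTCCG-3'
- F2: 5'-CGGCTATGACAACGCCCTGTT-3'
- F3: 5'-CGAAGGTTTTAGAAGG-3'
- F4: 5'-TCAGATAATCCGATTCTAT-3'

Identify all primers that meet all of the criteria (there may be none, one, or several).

None of the candidates satisfy all criteria.

F1 (17 nt, A=3 T=4 G=5 C=5): GC 10/17 = 58.8%, outside 46.2–53.1% ✗; Tm = 2·7 + 4·10 = 54°C ✓; longest run = 2 ✓; length 17 ✓ — fails.
F2 (21 nt, A=4 T=5 G=5 C=7): GC 12/21 = 57.1%, outside 46.2–53.1% ✗; Tm = 2·9 + 4·12 = 66°C, outside 46–62°C ✗; longest run = 3 ✓; length 21 ✓ — fails.
F3 (16 nt, A=5 T=4 G=6 C=1): GC 7/16 = 43.8%, outside 46.2–53.1% ✗; Tm = 2·9 + 4·7 = 46°C ✓; longest run = 4 ✓; length 16 ✓ — fails.
F4 (19 nt, A=6 T=7 G=2 C=4): GC 6/19 = 31.6%, outside 46.2–53.1% ✗; Tm = 2·13 + 4·6 = 50°C ✓; longest run = 2 ✓; length 19 ✓ — fails.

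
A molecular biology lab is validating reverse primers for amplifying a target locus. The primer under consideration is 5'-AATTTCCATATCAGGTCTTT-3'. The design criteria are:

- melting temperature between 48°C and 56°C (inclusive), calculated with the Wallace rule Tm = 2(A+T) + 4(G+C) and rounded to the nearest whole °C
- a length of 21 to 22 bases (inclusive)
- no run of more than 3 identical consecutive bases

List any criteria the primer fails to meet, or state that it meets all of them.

Fails: length.

Base counts: A=5, T=9, G=2, C=4 (length 20).
Tm: Tm = 2·14 + 4·6 = 52°C ✓
length: length 20, outside 21–22 ✗
homopolymer run: longest run = 3 ✓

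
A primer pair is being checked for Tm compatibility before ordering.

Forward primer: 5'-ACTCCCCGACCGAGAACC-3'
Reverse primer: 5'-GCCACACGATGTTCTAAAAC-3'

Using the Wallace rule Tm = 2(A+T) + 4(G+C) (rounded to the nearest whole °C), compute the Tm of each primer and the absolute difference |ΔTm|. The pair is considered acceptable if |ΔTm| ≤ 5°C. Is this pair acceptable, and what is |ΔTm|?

|ΔTm| = 2°C; the pair is acceptable.

Forward: A=5 T=1 G=3 C=9 → Tm = 2·6 + 4·12 = 60°C.
Reverse: A=7 T=4 G=3 C=6 → Tm = 2·11 + 4·9 = 58°C.
|ΔTm| = |60 − 58| = 2°C, ≤ 5°C.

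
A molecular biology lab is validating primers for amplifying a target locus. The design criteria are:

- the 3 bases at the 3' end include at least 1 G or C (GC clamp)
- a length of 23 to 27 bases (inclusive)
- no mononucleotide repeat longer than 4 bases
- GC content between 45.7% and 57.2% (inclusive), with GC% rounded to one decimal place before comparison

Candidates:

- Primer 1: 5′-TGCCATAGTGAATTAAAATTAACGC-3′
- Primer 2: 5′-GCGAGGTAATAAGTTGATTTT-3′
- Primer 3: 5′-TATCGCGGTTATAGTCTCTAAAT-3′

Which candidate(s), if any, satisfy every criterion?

Primer 1 (25 nt, A=10 T=7 G=4 C=4): 3' end CGC has 3 G/C ✓; length 25 ✓; longest run = 4 ✓; GC 8/25 = 32.0%, outside 45.7–57.2% ✗ — fails.
Primer 2 (21 nt, A=6 T=8 G=6 C=1): 3' end TTT has 0 G/C, need ≥1 ✗; length 21, outside 23–27 ✗; longest run = 4 ✓; GC 7/21 = 33.3%, outside 45.7–57.2% ✗ — fails.
Primer 3 (23 nt, A=6 T=9 G=4 C=4): 3' end AAT has 0 G/C, need ≥1 ✗; length 23 ✓; longest run = 3 ✓; GC 8/23 = 34.8%, outside 45.7–57.2% ✗ — fails.

None of the candidates satisfy all criteria.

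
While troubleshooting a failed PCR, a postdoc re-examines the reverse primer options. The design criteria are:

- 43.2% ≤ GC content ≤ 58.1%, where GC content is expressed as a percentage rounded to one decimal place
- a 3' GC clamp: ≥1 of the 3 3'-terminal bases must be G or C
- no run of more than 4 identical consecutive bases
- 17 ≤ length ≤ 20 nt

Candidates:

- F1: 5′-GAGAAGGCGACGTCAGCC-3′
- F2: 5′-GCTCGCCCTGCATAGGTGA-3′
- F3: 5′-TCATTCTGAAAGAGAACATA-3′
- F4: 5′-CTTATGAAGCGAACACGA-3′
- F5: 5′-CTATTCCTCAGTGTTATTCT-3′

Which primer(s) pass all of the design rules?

F4 only.

F1 (18 nt, A=5 T=1 G=7 C=5): GC 12/18 = 66.7%, outside 43.2–58.1% ✗; 3' end GCC has 3 G/C ✓; longest run = 2 ✓; length 18 ✓ — fails.
F2 (19 nt, A=3 T=4 G=6 C=6): GC 12/19 = 63.2%, outside 43.2–58.1% ✗; 3' end TGA has 1 G/C ✓; longest run = 3 ✓; length 19 ✓ — fails.
F3 (20 nt, A=9 T=5 G=3 C=3): GC 6/20 = 30.0%, outside 43.2–58.1% ✗; 3' end ATA has 0 G/C, need ≥1 ✗; longest run = 3 ✓; length 20 ✓ — fails.
F4 (18 nt, A=7 T=3 G=4 C=4): GC 8/18 = 44.4% ✓; 3' end CGA has 2 G/C ✓; longest run = 2 ✓; length 18 ✓ — passes.
F5 (20 nt, A=3 T=10 G=2 C=5): GC 7/20 = 35.0%, outside 43.2–58.1% ✗; 3' end TCT has 1 G/C ✓; longest run = 2 ✓; length 20 ✓ — fails.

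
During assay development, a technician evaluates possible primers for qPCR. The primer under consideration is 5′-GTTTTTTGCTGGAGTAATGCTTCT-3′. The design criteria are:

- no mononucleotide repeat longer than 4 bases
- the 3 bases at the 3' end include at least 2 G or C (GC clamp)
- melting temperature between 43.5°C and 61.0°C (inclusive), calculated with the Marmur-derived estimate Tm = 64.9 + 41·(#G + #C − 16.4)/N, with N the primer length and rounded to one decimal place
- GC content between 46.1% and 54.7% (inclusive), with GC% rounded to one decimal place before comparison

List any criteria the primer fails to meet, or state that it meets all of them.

Base counts: A=3, T=12, G=6, C=3 (length 24).
homopolymer run: longest run = 6, exceeds 4 ✗
GC clamp: 3' end TCT has 1 G/C, need ≥2 ✗
Tm: Tm = 64.9 + 41·(9 − 16.4)/24 = 52.3°C ✓
GC content: GC 9/24 = 37.5%, outside 46.1–54.7% ✗

Fails: homopolymer run, GC clamp, GC content.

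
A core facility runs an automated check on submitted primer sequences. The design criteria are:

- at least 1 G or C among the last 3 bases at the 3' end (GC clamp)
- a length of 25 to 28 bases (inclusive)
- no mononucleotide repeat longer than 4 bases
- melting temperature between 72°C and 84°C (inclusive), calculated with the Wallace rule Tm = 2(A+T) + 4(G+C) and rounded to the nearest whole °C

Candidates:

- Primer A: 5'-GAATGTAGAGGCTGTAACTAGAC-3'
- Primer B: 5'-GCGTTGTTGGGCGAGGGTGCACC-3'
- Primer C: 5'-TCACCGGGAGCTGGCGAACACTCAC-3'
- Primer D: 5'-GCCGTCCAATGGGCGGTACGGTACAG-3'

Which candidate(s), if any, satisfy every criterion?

Primer C only.

Primer A (23 nt, A=8 T=5 G=7 C=3): 3' end GAC has 2 G/C ✓; length 23, outside 25–28 ✗; longest run = 2 ✓; Tm = 2·13 + 4·10 = 66°C, outside 72–84°C ✗ — fails.
Primer B (23 nt, A=2 T=5 G=11 C=5): 3' end ACC has 2 G/C ✓; length 23, outside 25–28 ✗; longest run = 3 ✓; Tm = 2·7 + 4·16 = 78°C ✓ — fails.
Primer C (25 nt, A=6 T=3 G=7 C=9): 3' end CAC has 2 G/C ✓; length 25 ✓; longest run = 3 ✓; Tm = 2·9 + 4·16 = 82°C ✓ — passes.
Primer D (26 nt, A=5 T=4 G=10 C=7): 3' end CAG has 2 G/C ✓; length 26 ✓; longest run = 3 ✓; Tm = 2·9 + 4·17 = 86°C, outside 72–84°C ✗ — fails.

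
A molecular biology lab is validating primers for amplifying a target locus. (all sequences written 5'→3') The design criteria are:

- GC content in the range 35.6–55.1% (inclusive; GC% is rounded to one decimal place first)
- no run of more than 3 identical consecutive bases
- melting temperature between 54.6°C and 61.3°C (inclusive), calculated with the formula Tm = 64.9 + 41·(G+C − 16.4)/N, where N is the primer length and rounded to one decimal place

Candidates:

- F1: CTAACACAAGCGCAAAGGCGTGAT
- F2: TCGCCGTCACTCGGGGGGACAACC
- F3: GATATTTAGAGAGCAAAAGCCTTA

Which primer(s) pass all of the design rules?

F1 (24 nt, A=9 T=3 G=6 C=6): GC 12/24 = 50.0% ✓; longest run = 3 ✓; Tm = 64.9 + 41·(12 − 16.4)/24 = 57.4°C ✓ — passes.
F2 (24 nt, A=4 T=3 G=8 C=9): GC 17/24 = 70.8%, outside 35.6–55.1% ✗; longest run = 6, exceeds 3 ✗; Tm = 64.9 + 41·(17 − 16.4)/24 = 65.9°C, outside 54.6–61.3°C ✗ — fails.
F3 (24 nt, A=10 T=6 G=5 C=3): GC 8/24 = 33.3%, outside 35.6–55.1% ✗; longest run = 4, exceeds 3 ✗; Tm = 64.9 + 41·(8 − 16.4)/24 = 50.6°C, outside 54.6–61.3°C ✗ — fails.

F1 only.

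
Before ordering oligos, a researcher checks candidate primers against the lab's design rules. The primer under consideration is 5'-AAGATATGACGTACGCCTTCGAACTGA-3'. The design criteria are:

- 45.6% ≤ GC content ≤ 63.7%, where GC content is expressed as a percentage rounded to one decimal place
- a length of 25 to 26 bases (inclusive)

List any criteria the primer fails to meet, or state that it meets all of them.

Base counts: A=9, T=6, G=6, C=6 (length 27).
GC content: GC 12/27 = 44.4%, outside 45.6–63.7% ✗
length: length 27, outside 25–26 ✗

Fails: GC content, length.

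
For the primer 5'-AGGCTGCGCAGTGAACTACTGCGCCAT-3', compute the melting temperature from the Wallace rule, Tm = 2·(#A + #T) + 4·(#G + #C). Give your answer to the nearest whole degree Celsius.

86°C

Base counts: A=6, T=5, G=8, C=8 (length 27).
Tm = 2·(6+5) + 4·(8+8) = 2·11 + 4·16 = 22 + 64 = 86°C.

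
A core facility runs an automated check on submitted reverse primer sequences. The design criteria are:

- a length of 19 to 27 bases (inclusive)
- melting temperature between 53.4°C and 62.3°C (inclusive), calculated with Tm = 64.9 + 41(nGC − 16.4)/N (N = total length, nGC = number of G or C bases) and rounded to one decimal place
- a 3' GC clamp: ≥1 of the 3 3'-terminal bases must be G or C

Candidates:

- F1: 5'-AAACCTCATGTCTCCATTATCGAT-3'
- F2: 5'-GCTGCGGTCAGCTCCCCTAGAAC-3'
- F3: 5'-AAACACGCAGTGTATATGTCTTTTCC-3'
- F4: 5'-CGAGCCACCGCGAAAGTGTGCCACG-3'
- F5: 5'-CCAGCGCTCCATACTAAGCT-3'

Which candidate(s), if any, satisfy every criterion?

F1 (24 nt, A=7 T=8 G=2 C=7): length 24 ✓; Tm = 64.9 + 41·(9 − 16.4)/24 = 52.3°C, outside 53.4–62.3°C ✗; 3' end GAT has 1 G/C ✓ — fails.
F2 (23 nt, A=4 T=4 G=6 C=9): length 23 ✓; Tm = 64.9 + 41·(15 − 16.4)/23 = 62.4°C, outside 53.4–62.3°C ✗; 3' end AAC has 1 G/C ✓ — fails.
F3 (26 nt, A=7 T=9 G=4 C=6): length 26 ✓; Tm = 64.9 + 41·(10 − 16.4)/26 = 54.8°C ✓; 3' end TCC has 2 G/C ✓ — passes.
F4 (25 nt, A=6 T=2 G=8 C=9): length 25 ✓; Tm = 64.9 + 41·(17 − 16.4)/25 = 65.9°C, outside 53.4–62.3°C ✗; 3' end ACG has 2 G/C ✓ — fails.
F5 (20 nt, A=5 T=4 G=3 C=8): length 20 ✓; Tm = 64.9 + 41·(11 − 16.4)/20 = 53.8°C ✓; 3' end GCT has 2 G/C ✓ — passes.

F3 and F5.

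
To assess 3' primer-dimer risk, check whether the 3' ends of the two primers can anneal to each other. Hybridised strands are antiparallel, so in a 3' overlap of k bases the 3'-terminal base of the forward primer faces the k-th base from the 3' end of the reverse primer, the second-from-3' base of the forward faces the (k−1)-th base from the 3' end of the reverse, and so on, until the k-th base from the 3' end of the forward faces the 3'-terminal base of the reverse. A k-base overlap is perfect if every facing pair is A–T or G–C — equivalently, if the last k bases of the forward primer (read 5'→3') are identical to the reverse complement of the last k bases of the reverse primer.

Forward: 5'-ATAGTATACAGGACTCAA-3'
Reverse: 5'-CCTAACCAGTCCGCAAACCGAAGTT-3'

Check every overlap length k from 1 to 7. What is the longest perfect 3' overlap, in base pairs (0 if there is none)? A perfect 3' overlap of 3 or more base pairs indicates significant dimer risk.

Last 7 bases (5'→3') — forward …GACTCAA, reverse …CGAAGTT.
Reverse complement of the reverse primer's last 7 bases: AACTTCG; its first k bases are the reverse complement of the reverse primer's last k bases, so a perfect k-base overlap needs the forward primer's last k bases to equal them.
Comparing (forward last k vs required): k=1: A vs A ✓; k=2: AA vs AA ✓; k=3: CAA vs AAC ✗; k=4: TCAA vs AACT ✗; k=5: CTCAA vs AACTT ✗; k=6: ACTCAA vs AACTTC ✗; k=7: GACTCAA vs AACTTCG ✗.
Perfect overlaps at k = 1, 2; the largest is 2.

Longest perfect overlap: 2 complementary base pairs; below the dimer-risk threshold (threshold 3).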